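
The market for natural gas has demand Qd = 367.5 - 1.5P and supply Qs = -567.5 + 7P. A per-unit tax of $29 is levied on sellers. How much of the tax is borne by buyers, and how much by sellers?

Buyers bear 406/17, sellers bear 87/17

Pre-tax equilibrium: P* = 110, Q* = 202.5.
Tax on sellers shifts supply to Qs = -567.5 + 7(P − 29) = -770.5 + 7P.
367.5 - 1.5P = -770.5 + 7P gives buyer price Pb = 2276/17; sellers receive Ps = 2276/17 − 29 = 1783/17.
New quantity: Q = 367.5 − 1.5(2276/17) = 5667/34.
Buyer burden = 2276/17 − 110 = 406/17; seller burden = 110 − 1783/17 = 87/17.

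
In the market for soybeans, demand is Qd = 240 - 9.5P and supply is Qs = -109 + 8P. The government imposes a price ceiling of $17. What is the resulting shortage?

Shortage = 51.5

Equilibrium price would be P* = 698/35, so the ceiling at 17 binds.
At P = 17: Qd = 240 − 9.5(17) = 78.5, Qs = -109 + 8(17) = 27.
Shortage = 78.5 − 27 = 51.5.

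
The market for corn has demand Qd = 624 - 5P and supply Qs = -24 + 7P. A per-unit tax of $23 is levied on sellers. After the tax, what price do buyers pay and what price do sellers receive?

Buyers pay 809/12, sellers receive 533/12

Pre-tax equilibrium: P* = 54, Q* = 354.
Tax on sellers shifts supply to Qs = -24 + 7(P − 23) = -185 + 7P.
624 - 5P = -185 + 7P gives buyer price Pb = 809/12; sellers receive Ps = 809/12 − 23 = 533/12.
New quantity: Q = 624 − 5(809/12) = 3443/12.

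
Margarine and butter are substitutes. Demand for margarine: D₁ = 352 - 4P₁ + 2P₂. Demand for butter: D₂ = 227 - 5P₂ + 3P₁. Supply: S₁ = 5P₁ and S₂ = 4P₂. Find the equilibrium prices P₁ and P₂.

Market 1: 352 - 4P₁ + 2P₂ = 5P₁ → 9P₁ - 2P₂ = 352.
Market 2: 9P₂ - 3P₁ = 227.
Eliminating P₂: 9×(1) + 2×(2) gives 75P₁ = 3622, so P₁ = 3622/75.
Back-substitute into (2): P₂ = (227 + 3×3622/75) / 9 = 41.32.

P₁ = 3622/75, P₂ = 41.32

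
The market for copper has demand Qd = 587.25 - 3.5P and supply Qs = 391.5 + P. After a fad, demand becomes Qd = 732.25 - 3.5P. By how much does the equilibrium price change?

ΔP = 290/9

Original equilibrium: P* = 43.5, Q* = 435.
New equilibrium: 732.25 - 3.5P = 391.5 + P, so 340.75 = 4.5P and P' = 1363/18; Q' = 732.25 − 3.5(1363/18) = 4205/9.
Change in price: 1363/18 − 43.5 = 290/9.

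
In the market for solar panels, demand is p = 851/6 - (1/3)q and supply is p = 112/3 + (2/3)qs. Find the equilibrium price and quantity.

Set the two price expressions equal: 851/6 - (1/3)q = 112/3 + (2/3)q.
104.5 = q, so q* = 104.5.
p* = 851/6 − (1/3)(104.5) = 107.

p* = 107, q* = 104.5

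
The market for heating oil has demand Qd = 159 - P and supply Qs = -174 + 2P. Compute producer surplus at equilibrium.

Producer surplus = 576

Equilibrium: 159 - P = -174 + 2P gives P* = 111, Q* = 48.
Supply starts at P = 87 (where Qs = 0).
PS = ½(111 − 87)(48) = 576.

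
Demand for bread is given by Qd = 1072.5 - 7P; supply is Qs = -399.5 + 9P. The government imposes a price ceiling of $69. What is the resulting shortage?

Equilibrium price would be P* = 92, so the ceiling at 69 binds.
At P = 69: Qd = 1072.5 − 7(69) = 589.5, Qs = -399.5 + 9(69) = 221.5.
Shortage = 589.5 − 221.5 = 368.

Shortage = 368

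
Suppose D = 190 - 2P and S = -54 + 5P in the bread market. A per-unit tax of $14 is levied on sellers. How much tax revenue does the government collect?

Pre-tax equilibrium: P* = 244/7, Q* = 842/7.
Tax on sellers shifts supply to S = -54 + 5(P − 14) = -124 + 5P.
190 - 2P = -124 + 5P gives buyer price Pb = 314/7; sellers receive Ps = 314/7 − 14 = 216/7.
New quantity: Q = 190 − 2(314/7) = 702/7.
Revenue = 14 × 702/7 = 1404.

Tax revenue = 1404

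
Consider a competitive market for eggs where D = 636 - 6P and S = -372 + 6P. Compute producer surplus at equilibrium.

Producer surplus = 1452

Equilibrium: 636 - 6P = -372 + 6P gives P* = 84, Q* = 132.
Supply starts at P = 62 (where S = 0).
PS = ½(84 − 62)(132) = 1452.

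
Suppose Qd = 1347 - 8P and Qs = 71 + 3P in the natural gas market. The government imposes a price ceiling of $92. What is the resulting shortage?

Shortage = 264

Equilibrium price would be P* = 116, so the ceiling at 92 binds.
At P = 92: Qd = 1347 − 8(92) = 611, Qs = 71 + 3(92) = 347.
Shortage = 611 − 347 = 264.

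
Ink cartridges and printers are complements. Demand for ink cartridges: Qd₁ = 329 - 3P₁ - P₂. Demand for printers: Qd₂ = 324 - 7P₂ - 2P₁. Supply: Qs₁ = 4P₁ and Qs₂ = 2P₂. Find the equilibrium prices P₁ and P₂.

Market 1: 329 - 3P₁ - P₂ = 4P₁ → 7P₁ + P₂ = 329.
Market 2: 9P₂ + 2P₁ = 324.
Eliminating P₂: 9×(1) − 1×(2) gives 61P₁ = 2637, so P₁ = 2637/61.
Back-substitute into (2): P₂ = (324 − 2×2637/61) / 9 = 1610/61.

P₁ = 2637/61, P₂ = 1610/61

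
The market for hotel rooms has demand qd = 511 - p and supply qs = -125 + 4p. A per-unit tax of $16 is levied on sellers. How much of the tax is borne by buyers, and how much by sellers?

Buyers bear $12.8, sellers bear $3.2

Pre-tax equilibrium: p* = 127.2, q* = 383.8.
Tax on sellers shifts supply to qs = -125 + 4(p − 16) = -189 + 4p.
511 - p = -189 + 4p gives buyer price pb = 140; sellers receive ps = 140 − 16 = 124.
New quantity: q = 511 − 1(140) = 371.
Buyer burden = 140 − 127.2 = 12.8; seller burden = 127.2 − 124 = 3.2.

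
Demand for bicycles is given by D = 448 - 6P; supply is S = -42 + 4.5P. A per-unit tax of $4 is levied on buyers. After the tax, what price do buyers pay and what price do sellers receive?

Pre-tax equilibrium: P* = 140/3, Q* = 168.
Tax on buyers shifts demand to D = 448 − 6(P + 4) = 424 - 6P.
424 - 6P = -42 + 4.5P gives seller price Ps = 932/21; buyers pay Pb = 932/21 + 4 = 1016/21.
New quantity: Q = 448 − 6(1016/21) = 1104/7.

Buyers pay 1016/21, sellers receive 932/21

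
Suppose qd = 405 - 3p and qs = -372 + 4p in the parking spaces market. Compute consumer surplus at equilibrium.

Equilibrium: 405 - 3p = -372 + 4p gives p* = 111, q* = 72.
Demand choke price (qd = 0): p = 135.
CS = ½(135 − 111)(72) = 864.

Consumer surplus = 864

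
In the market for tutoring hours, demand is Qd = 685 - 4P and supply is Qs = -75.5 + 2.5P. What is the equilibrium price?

P* = 117

Set Qd = Qs: 685 - 4P = -75.5 + 2.5P.
760.5 = 6.5P, so P* = 117.
Q* = 685 − 4(117) = 217.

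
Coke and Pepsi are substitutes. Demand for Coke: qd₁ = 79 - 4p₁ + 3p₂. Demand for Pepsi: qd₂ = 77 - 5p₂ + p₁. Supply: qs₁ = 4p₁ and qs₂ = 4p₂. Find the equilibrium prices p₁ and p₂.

Market 1: 79 - 4p₁ + 3p₂ = 4p₁ → 8p₁ - 3p₂ = 79.
Market 2: 9p₂ - p₁ = 77.
Eliminating p₂: 9×(1) + 3×(2) gives 69p₁ = 942, so p₁ = 314/23.
Back-substitute into (2): p₂ = (77 + 1×314/23) / 9 = 695/69.

p₁ = 314/23, p₂ = 695/69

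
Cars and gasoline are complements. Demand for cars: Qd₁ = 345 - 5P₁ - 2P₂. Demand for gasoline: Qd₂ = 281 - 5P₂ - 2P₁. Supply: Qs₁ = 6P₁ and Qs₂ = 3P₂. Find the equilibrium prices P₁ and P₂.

P₁ = 157/6, P₂ = 343/12

Market 1: 345 - 5P₁ - 2P₂ = 6P₁ → 11P₁ + 2P₂ = 345.
Market 2: 8P₂ + 2P₁ = 281.
Eliminating P₂: 8×(1) − 2×(2) gives 84P₁ = 2198, so P₁ = 157/6.
Back-substitute into (2): P₂ = (281 − 2×157/6) / 8 = 343/12.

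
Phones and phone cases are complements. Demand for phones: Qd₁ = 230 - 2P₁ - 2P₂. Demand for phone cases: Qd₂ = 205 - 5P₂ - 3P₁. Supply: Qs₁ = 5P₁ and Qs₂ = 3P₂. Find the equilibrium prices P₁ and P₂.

Market 1: 230 - 2P₁ - 2P₂ = 5P₁ → 7P₁ + 2P₂ = 230.
Market 2: 8P₂ + 3P₁ = 205.
Eliminating P₂: 8×(1) − 2×(2) gives 50P₁ = 1430, so P₁ = 28.6.
Back-substitute into (2): P₂ = (205 − 3×28.6) / 8 = 14.9.

P₁ = 28.6, P₂ = 14.9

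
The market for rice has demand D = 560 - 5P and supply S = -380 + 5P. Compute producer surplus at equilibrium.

Equilibrium: 560 - 5P = -380 + 5P gives P* = 94, Q* = 90.
Supply starts at P = 76 (where S = 0).
PS = ½(94 − 76)(90) = 810.

Producer surplus = 810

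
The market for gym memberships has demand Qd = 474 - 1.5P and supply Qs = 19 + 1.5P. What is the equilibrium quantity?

Set Qd = Qs: 474 - 1.5P = 19 + 1.5P.
455 = 3P, so P* = 455/3.
Q* = 474 − 1.5(455/3) = 246.5.

Q* = 246.5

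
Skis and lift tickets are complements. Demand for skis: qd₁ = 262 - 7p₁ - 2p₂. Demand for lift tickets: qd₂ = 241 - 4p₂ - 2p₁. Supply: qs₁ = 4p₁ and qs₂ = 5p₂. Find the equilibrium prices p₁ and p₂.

Market 1: 262 - 7p₁ - 2p₂ = 4p₁ → 11p₁ + 2p₂ = 262.
Market 2: 9p₂ + 2p₁ = 241.
Eliminating p₂: 9×(1) − 2×(2) gives 95p₁ = 1876, so p₁ = 1876/95.
Back-substitute into (2): p₂ = (241 − 2×1876/95) / 9 = 2127/95.

p₁ = 1876/95, p₂ = 2127/95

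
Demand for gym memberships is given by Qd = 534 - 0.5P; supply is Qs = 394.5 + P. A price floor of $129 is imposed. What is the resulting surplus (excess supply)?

Surplus = 54

Equilibrium price would be P* = 93, so the floor at 129 binds.
At P = 129: Qd = 469.5, Qs = 523.5.
Surplus = 523.5 − 469.5 = 54.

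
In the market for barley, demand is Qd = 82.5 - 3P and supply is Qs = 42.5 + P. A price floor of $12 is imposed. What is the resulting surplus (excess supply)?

Surplus = 8

Equilibrium price would be P* = 10, so the floor at 12 binds.
At P = 12: Qd = 46.5, Qs = 54.5.
Surplus = 54.5 − 46.5 = 8.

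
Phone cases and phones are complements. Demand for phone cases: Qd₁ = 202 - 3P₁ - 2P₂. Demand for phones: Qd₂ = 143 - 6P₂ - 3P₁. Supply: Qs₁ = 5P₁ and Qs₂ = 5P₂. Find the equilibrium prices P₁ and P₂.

P₁ = 968/41, P₂ = 269/41

Market 1: 202 - 3P₁ - 2P₂ = 5P₁ → 8P₁ + 2P₂ = 202.
Market 2: 11P₂ + 3P₁ = 143.
Eliminating P₂: 11×(1) − 2×(2) gives 82P₁ = 1936, so P₁ = 968/41.
Back-substitute into (2): P₂ = (143 − 3×968/41) / 11 = 269/41.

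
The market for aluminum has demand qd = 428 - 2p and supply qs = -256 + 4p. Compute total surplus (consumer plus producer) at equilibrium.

Equilibrium: 428 - 2p = -256 + 4p gives p* = 114, q* = 200.
Demand choke price: p = 214; supply starts at p = 64.
CS = ½(214 − 114)(200) = 10000; PS = ½(114 − 64)(200) = 5000.

Total surplus = 15000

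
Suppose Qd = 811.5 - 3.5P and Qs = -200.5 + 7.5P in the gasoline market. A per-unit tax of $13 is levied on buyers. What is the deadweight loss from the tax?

Deadweight loss = 17745/88

Pre-tax equilibrium: P* = 92, Q* = 489.5.
Tax on buyers shifts demand to Qd = 811.5 − 3.5(P + 13) = 766 - 3.5P.
766 - 3.5P = -200.5 + 7.5P gives seller price Ps = 1933/22; buyers pay Pb = 1933/22 + 13 = 2219/22.
New quantity: Q = 811.5 − 3.5(2219/22) = 20173/44.
DWL = ½ × 13 × (489.5 − 20173/44) = 17745/88.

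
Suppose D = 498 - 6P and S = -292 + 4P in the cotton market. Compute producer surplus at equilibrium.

Producer surplus = 72

Equilibrium: 498 - 6P = -292 + 4P gives P* = 79, Q* = 24.
Supply starts at P = 73 (where S = 0).
PS = ½(79 − 73)(24) = 72.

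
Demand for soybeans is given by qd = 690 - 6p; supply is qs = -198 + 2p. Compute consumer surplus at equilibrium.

Equilibrium: 690 - 6p = -198 + 2p gives p* = 111, q* = 24.
Demand choke price (qd = 0): p = 115.
CS = ½(115 − 111)(24) = 48.

Consumer surplus = 48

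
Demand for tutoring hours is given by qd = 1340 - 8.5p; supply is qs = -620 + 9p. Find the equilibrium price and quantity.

p* = 112, q* = 388

Set qd = qs: 1340 - 8.5p = -620 + 9p.
1960 = 17.5p, so p* = 112.
q* = 1340 − 8.5(112) = 388.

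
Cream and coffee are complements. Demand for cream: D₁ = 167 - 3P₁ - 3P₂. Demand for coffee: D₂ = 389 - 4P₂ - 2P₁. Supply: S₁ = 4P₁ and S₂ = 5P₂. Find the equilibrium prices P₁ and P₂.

P₁ = 112/19, P₂ = 2389/57

Market 1: 167 - 3P₁ - 3P₂ = 4P₁ → 7P₁ + 3P₂ = 167.
Market 2: 9P₂ + 2P₁ = 389.
Eliminating P₂: 9×(1) − 3×(2) gives 57P₁ = 336, so P₁ = 112/19.
Back-substitute into (2): P₂ = (389 − 2×112/19) / 9 = 2389/57.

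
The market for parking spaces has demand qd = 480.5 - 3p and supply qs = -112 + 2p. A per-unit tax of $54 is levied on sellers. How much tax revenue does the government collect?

Pre-tax equilibrium: p* = 118.5, q* = 125.
Tax on sellers shifts supply to qs = -112 + 2(p − 54) = -220 + 2p.
480.5 - 3p = -220 + 2p gives buyer price pb = 140.1; sellers receive ps = 140.1 − 54 = 86.1.
New quantity: q = 480.5 − 3(140.1) = 60.2.
Revenue = 54 × 60.2 = 3250.8.

Tax revenue = 3250.8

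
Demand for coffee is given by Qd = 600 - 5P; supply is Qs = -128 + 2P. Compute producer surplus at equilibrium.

Producer surplus = 1600

Equilibrium: 600 - 5P = -128 + 2P gives P* = 104, Q* = 80.
Supply starts at P = 64 (where Qs = 0).
PS = ½(104 − 64)(80) = 1600.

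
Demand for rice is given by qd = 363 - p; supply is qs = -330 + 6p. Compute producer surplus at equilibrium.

Producer surplus = 5808

Equilibrium: 363 - p = -330 + 6p gives p* = 99, q* = 264.
Supply starts at p = 55 (where qs = 0).
PS = ½(99 − 55)(264) = 5808.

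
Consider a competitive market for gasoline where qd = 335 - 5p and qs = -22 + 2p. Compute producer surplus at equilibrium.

Equilibrium: 335 - 5p = -22 + 2p gives p* = 51, q* = 80.
Supply starts at p = 11 (where qs = 0).
PS = ½(51 − 11)(80) = 1600.

Producer surplus = 1600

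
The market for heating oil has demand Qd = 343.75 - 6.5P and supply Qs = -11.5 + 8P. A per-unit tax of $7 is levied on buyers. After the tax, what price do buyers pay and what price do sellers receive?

Buyers pay 1645/58, sellers receive 1239/58

Pre-tax equilibrium: P* = 24.5, Q* = 184.5.
Tax on buyers shifts demand to Qd = 343.75 − 6.5(P + 7) = 298.25 - 6.5P.
298.25 - 6.5P = -11.5 + 8P gives seller price Ps = 1239/58; buyers pay Pb = 1239/58 + 7 = 1645/58.
New quantity: Q = 343.75 − 6.5(1645/58) = 9245/58.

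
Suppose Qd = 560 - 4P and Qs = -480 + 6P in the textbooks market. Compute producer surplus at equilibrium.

Equilibrium: 560 - 4P = -480 + 6P gives P* = 104, Q* = 144.
Supply starts at P = 80 (where Qs = 0).
PS = ½(104 − 80)(144) = 1728.

Producer surplus = 1728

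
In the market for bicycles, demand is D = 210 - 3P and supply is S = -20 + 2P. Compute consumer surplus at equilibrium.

Equilibrium: 210 - 3P = -20 + 2P gives P* = 46, Q* = 72.
Demand choke price (D = 0): P = 70.
CS = ½(70 − 46)(72) = 864.

Consumer surplus = 864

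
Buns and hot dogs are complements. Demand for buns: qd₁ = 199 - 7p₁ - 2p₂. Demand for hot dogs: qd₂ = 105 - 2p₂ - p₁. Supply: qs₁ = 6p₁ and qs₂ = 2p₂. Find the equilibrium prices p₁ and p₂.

Market 1: 199 - 7p₁ - 2p₂ = 6p₁ → 13p₁ + 2p₂ = 199.
Market 2: 4p₂ + p₁ = 105.
Eliminating p₂: 4×(1) − 2×(2) gives 50p₁ = 586, so p₁ = 11.72.
Back-substitute into (2): p₂ = (105 − 1×11.72) / 4 = 23.32.

p₁ = 11.72, p₂ = 23.32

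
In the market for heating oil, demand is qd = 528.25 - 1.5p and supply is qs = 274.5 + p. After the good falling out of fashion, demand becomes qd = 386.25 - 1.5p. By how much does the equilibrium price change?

Original equilibrium: p* = 101.5, q* = 376.
New equilibrium: 386.25 - 1.5p = 274.5 + p, so 111.75 = 2.5p and p' = 44.7; q' = 386.25 − 1.5(44.7) = 319.2.
Change in price: 44.7 − 101.5 = -56.8.

Δp = -56.8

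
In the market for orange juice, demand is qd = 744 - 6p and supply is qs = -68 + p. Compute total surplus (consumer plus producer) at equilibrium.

Total surplus = 1344

Equilibrium: 744 - 6p = -68 + p gives p* = 116, q* = 48.
Demand choke price: p = 124; supply starts at p = 68.
CS = ½(124 − 116)(48) = 192; PS = ½(116 − 68)(48) = 1152.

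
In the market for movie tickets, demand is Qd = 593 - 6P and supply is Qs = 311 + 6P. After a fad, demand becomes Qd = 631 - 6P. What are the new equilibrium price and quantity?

Original equilibrium: P* = 23.5, Q* = 452.
New equilibrium: 631 - 6P = 311 + 6P, so 320 = 12P and P' = 80/3; Q' = 631 − 6(80/3) = 471.

P' = 80/3, Q' = 471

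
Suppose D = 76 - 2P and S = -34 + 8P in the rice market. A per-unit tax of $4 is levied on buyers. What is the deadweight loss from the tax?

Pre-tax equilibrium: P* = 11, Q* = 54.
Tax on buyers shifts demand to D = 76 − 2(P + 4) = 68 - 2P.
68 - 2P = -34 + 8P gives seller price Ps = 10.2; buyers pay Pb = 10.2 + 4 = 14.2.
New quantity: Q = 76 − 2(14.2) = 47.6.
DWL = ½ × 4 × (54 − 47.6) = 12.8.

Deadweight loss = 12.8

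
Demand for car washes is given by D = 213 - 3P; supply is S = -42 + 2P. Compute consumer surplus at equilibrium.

Consumer surplus = 600

Equilibrium: 213 - 3P = -42 + 2P gives P* = 51, Q* = 60.
Demand choke price (D = 0): P = 71.
CS = ½(71 − 51)(60) = 600.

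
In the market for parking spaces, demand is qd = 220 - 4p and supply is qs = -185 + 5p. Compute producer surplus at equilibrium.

Equilibrium: 220 - 4p = -185 + 5p gives p* = 45, q* = 40.
Supply starts at p = 37 (where qs = 0).
PS = ½(45 − 37)(40) = 160.

Producer surplus = 160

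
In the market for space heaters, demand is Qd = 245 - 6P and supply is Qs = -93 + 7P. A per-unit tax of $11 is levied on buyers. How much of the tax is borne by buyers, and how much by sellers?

Buyers bear 77/13, sellers bear 66/13

Pre-tax equilibrium: P* = 26, Q* = 89.
Tax on buyers shifts demand to Qd = 245 − 6(P + 11) = 179 - 6P.
179 - 6P = -93 + 7P gives seller price Ps = 272/13; buyers pay Pb = 272/13 + 11 = 415/13.
New quantity: Q = 245 − 6(415/13) = 695/13.
Buyer burden = 415/13 − 26 = 77/13; seller burden = 26 − 272/13 = 66/13.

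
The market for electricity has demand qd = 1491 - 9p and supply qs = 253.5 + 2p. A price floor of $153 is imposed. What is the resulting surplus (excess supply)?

Surplus = 445.5

Equilibrium price would be p* = 112.5, so the floor at 153 binds.
At p = 153: qd = 114, qs = 559.5.
Surplus = 559.5 − 114 = 445.5.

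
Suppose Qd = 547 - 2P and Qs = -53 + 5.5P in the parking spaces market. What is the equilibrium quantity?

Q* = 387

Set Qd = Qs: 547 - 2P = -53 + 5.5P.
600 = 7.5P, so P* = 80.
Q* = 547 − 2(80) = 387.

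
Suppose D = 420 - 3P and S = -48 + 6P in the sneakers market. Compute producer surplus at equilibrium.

Equilibrium: 420 - 3P = -48 + 6P gives P* = 52, Q* = 264.
Supply starts at P = 8 (where S = 0).
PS = ½(52 − 8)(264) = 5808.

Producer surplus = 5808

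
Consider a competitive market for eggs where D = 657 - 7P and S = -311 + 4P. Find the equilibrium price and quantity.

Set D = S: 657 - 7P = -311 + 4P.
968 = 11P, so P* = 88.
Q* = 657 − 7(88) = 41.

P* = 88, Q* = 41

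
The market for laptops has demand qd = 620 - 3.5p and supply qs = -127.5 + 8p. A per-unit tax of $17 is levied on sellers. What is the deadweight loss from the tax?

Pre-tax equilibrium: p* = 65, q* = 392.5.
Tax on sellers shifts supply to qs = -127.5 + 8(p − 17) = -263.5 + 8p.
620 - 3.5p = -263.5 + 8p gives buyer price pb = 1767/23; sellers receive ps = 1767/23 − 17 = 1376/23.
New quantity: q = 620 − 3.5(1767/23) = 16151/46.
DWL = ½ × 17 × (392.5 − 16151/46) = 8092/23.

Deadweight loss = 8092/23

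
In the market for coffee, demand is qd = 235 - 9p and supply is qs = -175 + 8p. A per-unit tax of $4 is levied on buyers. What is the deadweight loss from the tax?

Deadweight loss = 576/17

Pre-tax equilibrium: p* = 410/17, q* = 305/17.
Tax on buyers shifts demand to qd = 235 − 9(p + 4) = 199 - 9p.
199 - 9p = -175 + 8p gives seller price ps = 22; buyers pay pb = 22 + 4 = 26.
New quantity: q = 235 − 9(26) = 1.
DWL = ½ × 4 × (305/17 − 1) = 576/17.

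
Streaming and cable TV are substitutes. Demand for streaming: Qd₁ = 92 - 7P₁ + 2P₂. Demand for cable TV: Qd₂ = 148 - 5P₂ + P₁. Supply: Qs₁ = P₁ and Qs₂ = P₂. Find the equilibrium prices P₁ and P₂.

Market 1: 92 - 7P₁ + 2P₂ = P₁ → 8P₁ - 2P₂ = 92.
Market 2: 6P₂ - P₁ = 148.
Eliminating P₂: 6×(1) + 2×(2) gives 46P₁ = 848, so P₁ = 424/23.
Back-substitute into (2): P₂ = (148 + 1×424/23) / 6 = 638/23.

P₁ = 424/23, P₂ = 638/23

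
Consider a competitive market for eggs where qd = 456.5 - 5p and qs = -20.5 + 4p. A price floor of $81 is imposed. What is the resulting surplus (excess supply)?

Equilibrium price would be p* = 53, so the floor at 81 binds.
At p = 81: qd = 51.5, qs = 303.5.
Surplus = 303.5 − 51.5 = 252.

Surplus = 252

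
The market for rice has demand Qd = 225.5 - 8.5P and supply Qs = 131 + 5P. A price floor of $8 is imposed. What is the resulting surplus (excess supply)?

Equilibrium price would be P* = 7, so the floor at 8 binds.
At P = 8: Qd = 157.5, Qs = 171.
Surplus = 171 − 157.5 = 13.5.

Surplus = 13.5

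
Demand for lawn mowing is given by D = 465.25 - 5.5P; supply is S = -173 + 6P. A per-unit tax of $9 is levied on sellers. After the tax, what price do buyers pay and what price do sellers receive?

Pre-tax equilibrium: P* = 55.5, Q* = 160.
Tax on sellers shifts supply to S = -173 + 6(P − 9) = -227 + 6P.
465.25 - 5.5P = -227 + 6P gives buyer price Pb = 2769/46; sellers receive Ps = 2769/46 − 9 = 2355/46.
New quantity: Q = 465.25 − 5.5(2769/46) = 3086/23.

Buyers pay 2769/46, sellers receive 2355/46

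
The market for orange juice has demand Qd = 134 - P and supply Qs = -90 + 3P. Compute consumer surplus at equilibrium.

Equilibrium: 134 - P = -90 + 3P gives P* = 56, Q* = 78.
Demand choke price (Qd = 0): P = 134.
CS = ½(134 − 56)(78) = 3042.

Consumer surplus = 3042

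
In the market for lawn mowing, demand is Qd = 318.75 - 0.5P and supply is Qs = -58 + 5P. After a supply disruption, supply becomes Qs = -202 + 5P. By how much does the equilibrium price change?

Original equilibrium: P* = 68.5, Q* = 284.5.
New equilibrium: 318.75 - 0.5P = -202 + 5P, so 520.75 = 5.5P and P' = 2083/22; Q' = 318.75 − 0.5(2083/22) = 5971/22.
Change in price: 2083/22 − 68.5 = 288/11.

ΔP = 288/11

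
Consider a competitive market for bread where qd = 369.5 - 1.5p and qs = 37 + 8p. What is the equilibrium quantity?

Set qd = qs: 369.5 - 1.5p = 37 + 8p.
332.5 = 9.5p, so p* = 35.
q* = 369.5 − 1.5(35) = 317.

q* = 317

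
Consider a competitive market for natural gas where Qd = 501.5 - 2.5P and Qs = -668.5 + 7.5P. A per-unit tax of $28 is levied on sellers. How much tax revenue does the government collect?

Pre-tax equilibrium: P* = 117, Q* = 209.
Tax on sellers shifts supply to Qs = -668.5 + 7.5(P − 28) = -878.5 + 7.5P.
501.5 - 2.5P = -878.5 + 7.5P gives buyer price Pb = 138; sellers receive Ps = 138 − 28 = 110.
New quantity: Q = 501.5 − 2.5(138) = 156.5.
Revenue = 28 × 156.5 = 4382.

Tax revenue = 4382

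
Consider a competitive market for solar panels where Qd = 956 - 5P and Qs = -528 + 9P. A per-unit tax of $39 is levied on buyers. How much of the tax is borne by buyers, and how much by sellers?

Pre-tax equilibrium: P* = 106, Q* = 426.
Tax on buyers shifts demand to Qd = 956 − 5(P + 39) = 761 - 5P.
761 - 5P = -528 + 9P gives seller price Ps = 1289/14; buyers pay Pb = 1289/14 + 39 = 1835/14.
New quantity: Q = 956 − 5(1835/14) = 4209/14.
Buyer burden = 1835/14 − 106 = 351/14; seller burden = 106 − 1289/14 = 195/14.

Buyers bear 351/14, sellers bear 195/14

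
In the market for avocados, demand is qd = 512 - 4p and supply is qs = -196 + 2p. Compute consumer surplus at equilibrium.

Consumer surplus = 200

Equilibrium: 512 - 4p = -196 + 2p gives p* = 118, q* = 40.
Demand choke price (qd = 0): p = 128.
CS = ½(128 − 118)(40) = 200.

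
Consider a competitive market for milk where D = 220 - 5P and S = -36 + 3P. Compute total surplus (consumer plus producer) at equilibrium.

Equilibrium: 220 - 5P = -36 + 3P gives P* = 32, Q* = 60.
Demand choke price: P = 44; supply starts at P = 12.
CS = ½(44 − 32)(60) = 360; PS = ½(32 − 12)(60) = 600.

Total surplus = 960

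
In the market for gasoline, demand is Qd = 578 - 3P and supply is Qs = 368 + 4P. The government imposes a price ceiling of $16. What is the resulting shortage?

Equilibrium price would be P* = 30, so the ceiling at 16 binds.
At P = 16: Qd = 578 − 3(16) = 530, Qs = 368 + 4(16) = 432.
Shortage = 530 − 432 = 98.

Shortage = 98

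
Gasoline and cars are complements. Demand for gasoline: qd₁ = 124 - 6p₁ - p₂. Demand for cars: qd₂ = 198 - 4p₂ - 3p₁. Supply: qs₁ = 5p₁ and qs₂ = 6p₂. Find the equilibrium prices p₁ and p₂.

p₁ = 1042/107, p₂ = 1806/107

Market 1: 124 - 6p₁ - p₂ = 5p₁ → 11p₁ + p₂ = 124.
Market 2: 10p₂ + 3p₁ = 198.
Eliminating p₂: 10×(1) − 1×(2) gives 107p₁ = 1042, so p₁ = 1042/107.
Back-substitute into (2): p₂ = (198 − 3×1042/107) / 10 = 1806/107.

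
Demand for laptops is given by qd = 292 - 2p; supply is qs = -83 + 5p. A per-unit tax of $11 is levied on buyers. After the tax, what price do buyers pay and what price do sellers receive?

Pre-tax equilibrium: p* = 375/7, q* = 1294/7.
Tax on buyers shifts demand to qd = 292 − 2(p + 11) = 270 - 2p.
270 - 2p = -83 + 5p gives seller price ps = 353/7; buyers pay pb = 353/7 + 11 = 430/7.
New quantity: q = 292 − 2(430/7) = 1184/7.

Buyers pay 430/7, sellers receive 353/7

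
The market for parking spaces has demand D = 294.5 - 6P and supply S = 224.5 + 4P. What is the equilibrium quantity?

Set D = S: 294.5 - 6P = 224.5 + 4P.
70 = 10P, so P* = 7.
Q* = 294.5 − 6(7) = 252.5.

Q* = 252.5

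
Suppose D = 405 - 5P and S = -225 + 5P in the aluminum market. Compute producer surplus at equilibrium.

Producer surplus = 810

Equilibrium: 405 - 5P = -225 + 5P gives P* = 63, Q* = 90.
Supply starts at P = 45 (where S = 0).
PS = ½(63 − 45)(90) = 810.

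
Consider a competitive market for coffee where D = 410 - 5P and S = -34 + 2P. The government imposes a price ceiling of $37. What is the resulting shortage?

Shortage = 185

Equilibrium price would be P* = 444/7, so the ceiling at 37 binds.
At P = 37: D = 410 − 5(37) = 225, S = -34 + 2(37) = 40.
Shortage = 225 − 40 = 185.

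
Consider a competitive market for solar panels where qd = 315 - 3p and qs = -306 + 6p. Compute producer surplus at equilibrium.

Producer surplus = 972

Equilibrium: 315 - 3p = -306 + 6p gives p* = 69, q* = 108.
Supply starts at p = 51 (where qs = 0).
PS = ½(69 − 51)(108) = 972.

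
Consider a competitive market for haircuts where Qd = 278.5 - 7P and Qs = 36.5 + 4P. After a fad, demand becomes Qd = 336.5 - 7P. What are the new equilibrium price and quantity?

P' = 300/11, Q' = 3203/22

Original equilibrium: P* = 22, Q* = 124.5.
New equilibrium: 336.5 - 7P = 36.5 + 4P, so 300 = 11P and P' = 300/11; Q' = 336.5 − 7(300/11) = 3203/22.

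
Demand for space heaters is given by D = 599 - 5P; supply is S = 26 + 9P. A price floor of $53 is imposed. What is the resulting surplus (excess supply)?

Equilibrium price would be P* = 573/14, so the floor at 53 binds.
At P = 53: D = 334, S = 503.
Surplus = 503 − 334 = 169.

Surplus = 169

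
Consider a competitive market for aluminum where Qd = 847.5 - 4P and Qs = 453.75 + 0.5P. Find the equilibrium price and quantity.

P* = 87.5, Q* = 497.5

Set Qd = Qs: 847.5 - 4P = 453.75 + 0.5P.
393.75 = 4.5P, so P* = 87.5.
Q* = 847.5 − 4(87.5) = 497.5.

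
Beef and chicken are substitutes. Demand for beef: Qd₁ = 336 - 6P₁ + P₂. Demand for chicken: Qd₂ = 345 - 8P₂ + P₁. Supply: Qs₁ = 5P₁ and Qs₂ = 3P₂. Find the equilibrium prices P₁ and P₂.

Market 1: 336 - 6P₁ + P₂ = 5P₁ → 11P₁ - P₂ = 336.
Market 2: 11P₂ - P₁ = 345.
Eliminating P₂: 11×(1) + 1×(2) gives 120P₁ = 4041, so P₁ = 33.675.
Back-substitute into (2): P₂ = (345 + 1×33.675) / 11 = 34.425.

P₁ = 33.675, P₂ = 34.425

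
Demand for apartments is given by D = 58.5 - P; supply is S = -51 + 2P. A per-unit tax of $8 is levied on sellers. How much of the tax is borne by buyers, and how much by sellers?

Buyers bear 16/3, sellers bear 8/3

Pre-tax equilibrium: P* = 36.5, Q* = 22.
Tax on sellers shifts supply to S = -51 + 2(P − 8) = -67 + 2P.
58.5 - P = -67 + 2P gives buyer price Pb = 251/6; sellers receive Ps = 251/6 − 8 = 203/6.
New quantity: Q = 58.5 − 1(251/6) = 50/3.
Buyer burden = 251/6 − 36.5 = 16/3; seller burden = 36.5 − 203/6 = 8/3.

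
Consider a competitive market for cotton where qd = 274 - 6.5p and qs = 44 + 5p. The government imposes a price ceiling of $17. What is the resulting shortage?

Shortage = 34.5

Equilibrium price would be p* = 20, so the ceiling at 17 binds.
At p = 17: qd = 274 − 6.5(17) = 163.5, qs = 44 + 5(17) = 129.
Shortage = 163.5 − 129 = 34.5.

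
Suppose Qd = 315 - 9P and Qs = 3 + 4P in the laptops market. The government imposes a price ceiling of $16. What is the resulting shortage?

Equilibrium price would be P* = 24, so the ceiling at 16 binds.
At P = 16: Qd = 315 − 9(16) = 171, Qs = 3 + 4(16) = 67.
Shortage = 171 − 67 = 104.

Shortage = 104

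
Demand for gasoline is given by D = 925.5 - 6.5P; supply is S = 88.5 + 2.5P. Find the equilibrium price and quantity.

Set D = S: 925.5 - 6.5P = 88.5 + 2.5P.
837 = 9P, so P* = 93.
Q* = 925.5 − 6.5(93) = 321.

P* = 93, Q* = 321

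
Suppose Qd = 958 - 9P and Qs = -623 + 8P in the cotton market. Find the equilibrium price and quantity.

P* = 93, Q* = 121

Set Qd = Qs: 958 - 9P = -623 + 8P.
1581 = 17P, so P* = 93.
Q* = 958 − 9(93) = 121.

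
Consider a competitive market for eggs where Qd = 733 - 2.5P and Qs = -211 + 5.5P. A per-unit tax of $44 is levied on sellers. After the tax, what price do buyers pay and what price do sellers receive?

Pre-tax equilibrium: P* = 118, Q* = 438.
Tax on sellers shifts supply to Qs = -211 + 5.5(P − 44) = -453 + 5.5P.
733 - 2.5P = -453 + 5.5P gives buyer price Pb = 148.25; sellers receive Ps = 148.25 − 44 = 104.25.
New quantity: Q = 733 − 2.5(148.25) = 362.375.

Buyers pay $148.25, sellers receive $104.25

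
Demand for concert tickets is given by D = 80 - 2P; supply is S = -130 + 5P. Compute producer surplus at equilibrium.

Equilibrium: 80 - 2P = -130 + 5P gives P* = 30, Q* = 20.
Supply starts at P = 26 (where S = 0).
PS = ½(30 − 26)(20) = 40.

Producer surplus = 40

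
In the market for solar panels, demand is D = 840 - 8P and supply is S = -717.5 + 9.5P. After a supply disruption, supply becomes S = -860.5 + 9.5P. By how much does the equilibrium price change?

Original equilibrium: P* = 89, Q* = 128.
New equilibrium: 840 - 8P = -860.5 + 9.5P, so 1700.5 = 17.5P and P' = 3401/35; Q' = 840 − 8(3401/35) = 2192/35.
Change in price: 3401/35 − 89 = 286/35.

ΔP = 286/35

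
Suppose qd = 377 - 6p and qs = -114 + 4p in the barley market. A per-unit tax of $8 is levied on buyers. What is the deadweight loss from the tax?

Deadweight loss = 76.8

Pre-tax equilibrium: p* = 49.1, q* = 82.4.
Tax on buyers shifts demand to qd = 377 − 6(p + 8) = 329 - 6p.
329 - 6p = -114 + 4p gives seller price ps = 44.3; buyers pay pb = 44.3 + 8 = 52.3.
New quantity: q = 377 − 6(52.3) = 63.2.
DWL = ½ × 8 × (82.4 − 63.2) = 76.8.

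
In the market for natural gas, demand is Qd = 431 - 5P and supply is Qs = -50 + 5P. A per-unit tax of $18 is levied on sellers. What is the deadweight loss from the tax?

Pre-tax equilibrium: P* = 48.1, Q* = 190.5.
Tax on sellers shifts supply to Qs = -50 + 5(P − 18) = -140 + 5P.
431 - 5P = -140 + 5P gives buyer price Pb = 57.1; sellers receive Ps = 57.1 − 18 = 39.1.
New quantity: Q = 431 − 5(57.1) = 145.5.
DWL = ½ × 18 × (190.5 − 145.5) = 405.

Deadweight loss = 405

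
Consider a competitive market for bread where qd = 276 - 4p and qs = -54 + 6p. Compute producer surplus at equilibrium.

Producer surplus = 1728

Equilibrium: 276 - 4p = -54 + 6p gives p* = 33, q* = 144.
Supply starts at p = 9 (where qs = 0).
PS = ½(33 − 9)(144) = 1728.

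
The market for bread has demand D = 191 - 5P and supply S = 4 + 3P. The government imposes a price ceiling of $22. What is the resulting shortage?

Shortage = 11

Equilibrium price would be P* = 23.375, so the ceiling at 22 binds.
At P = 22: D = 191 − 5(22) = 81, S = 4 + 3(22) = 70.
Shortage = 81 − 70 = 11.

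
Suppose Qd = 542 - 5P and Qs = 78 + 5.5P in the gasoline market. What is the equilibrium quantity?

Set Qd = Qs: 542 - 5P = 78 + 5.5P.
464 = 10.5P, so P* = 928/21.
Q* = 542 − 5(928/21) = 6742/21.

Q* = 6742/21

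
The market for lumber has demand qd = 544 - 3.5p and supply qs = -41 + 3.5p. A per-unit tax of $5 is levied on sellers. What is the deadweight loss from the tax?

Deadweight loss = 21.875

Pre-tax equilibrium: p* = 585/7, q* = 251.5.
Tax on sellers shifts supply to qs = -41 + 3.5(p − 5) = -58.5 + 3.5p.
544 - 3.5p = -58.5 + 3.5p gives buyer price pb = 1205/14; sellers receive ps = 1205/14 − 5 = 1135/14.
New quantity: q = 544 − 3.5(1205/14) = 242.75.
DWL = ½ × 5 × (251.5 − 242.75) = 21.875.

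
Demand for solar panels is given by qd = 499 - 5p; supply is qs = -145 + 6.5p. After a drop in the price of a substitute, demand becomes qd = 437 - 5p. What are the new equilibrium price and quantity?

p' = 1164/23, q' = 4231/23

Original equilibrium: p* = 56, q* = 219.
New equilibrium: 437 - 5p = -145 + 6.5p, so 582 = 11.5p and p' = 1164/23; q' = 437 − 5(1164/23) = 4231/23.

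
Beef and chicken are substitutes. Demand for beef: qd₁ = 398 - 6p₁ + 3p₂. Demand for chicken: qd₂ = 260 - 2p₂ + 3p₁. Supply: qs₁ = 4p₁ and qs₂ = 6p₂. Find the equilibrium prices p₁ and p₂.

p₁ = 3964/71, p₂ = 3794/71

Market 1: 398 - 6p₁ + 3p₂ = 4p₁ → 10p₁ - 3p₂ = 398.
Market 2: 8p₂ - 3p₁ = 260.
Eliminating p₂: 8×(1) + 3×(2) gives 71p₁ = 3964, so p₁ = 3964/71.
Back-substitute into (2): p₂ = (260 + 3×3964/71) / 8 = 3794/71.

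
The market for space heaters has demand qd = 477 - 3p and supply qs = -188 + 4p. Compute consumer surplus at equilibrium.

Consumer surplus = 6144

Equilibrium: 477 - 3p = -188 + 4p gives p* = 95, q* = 192.
Demand choke price (qd = 0): p = 159.
CS = ½(159 − 95)(192) = 6144.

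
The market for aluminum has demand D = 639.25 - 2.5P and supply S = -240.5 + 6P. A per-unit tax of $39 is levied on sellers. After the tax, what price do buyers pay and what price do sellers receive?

Pre-tax equilibrium: P* = 103.5, Q* = 380.5.
Tax on sellers shifts supply to S = -240.5 + 6(P − 39) = -474.5 + 6P.
639.25 - 2.5P = -474.5 + 6P gives buyer price Pb = 4455/34; sellers receive Ps = 4455/34 − 39 = 3129/34.
New quantity: Q = 639.25 − 2.5(4455/34) = 10597/34.

Buyers pay 4455/34, sellers receive 3129/34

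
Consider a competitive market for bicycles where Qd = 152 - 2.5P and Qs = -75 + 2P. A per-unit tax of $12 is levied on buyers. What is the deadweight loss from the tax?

Deadweight loss = 80

Pre-tax equilibrium: P* = 454/9, Q* = 233/9.
Tax on buyers shifts demand to Qd = 152 − 2.5(P + 12) = 122 - 2.5P.
122 - 2.5P = -75 + 2P gives seller price Ps = 394/9; buyers pay Pb = 394/9 + 12 = 502/9.
New quantity: Q = 152 − 2.5(502/9) = 113/9.
DWL = ½ × 12 × (233/9 − 113/9) = 80.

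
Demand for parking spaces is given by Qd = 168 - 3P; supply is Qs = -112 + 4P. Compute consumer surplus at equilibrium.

Consumer surplus = 384

Equilibrium: 168 - 3P = -112 + 4P gives P* = 40, Q* = 48.
Demand choke price (Qd = 0): P = 56.
CS = ½(56 − 40)(48) = 384.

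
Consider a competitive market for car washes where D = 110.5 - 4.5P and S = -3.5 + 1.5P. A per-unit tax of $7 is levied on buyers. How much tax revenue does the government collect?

Tax revenue = 119.875

Pre-tax equilibrium: P* = 19, Q* = 25.
Tax on buyers shifts demand to D = 110.5 − 4.5(P + 7) = 79 - 4.5P.
79 - 4.5P = -3.5 + 1.5P gives seller price Ps = 13.75; buyers pay Pb = 13.75 + 7 = 20.75.
New quantity: Q = 110.5 − 4.5(20.75) = 17.125.
Revenue = 7 × 17.125 = 119.875.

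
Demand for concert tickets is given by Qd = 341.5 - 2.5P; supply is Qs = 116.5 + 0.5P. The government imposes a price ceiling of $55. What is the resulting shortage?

Equilibrium price would be P* = 75, so the ceiling at 55 binds.
At P = 55: Qd = 341.5 − 2.5(55) = 204, Qs = 116.5 + 0.5(55) = 144.
Shortage = 204 − 144 = 60.

Shortage = 60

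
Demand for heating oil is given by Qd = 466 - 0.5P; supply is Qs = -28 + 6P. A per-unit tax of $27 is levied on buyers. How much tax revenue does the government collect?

Pre-tax equilibrium: P* = 76, Q* = 428.
Tax on buyers shifts demand to Qd = 466 − 0.5(P + 27) = 452.5 - 0.5P.
452.5 - 0.5P = -28 + 6P gives seller price Ps = 961/13; buyers pay Pb = 961/13 + 27 = 1312/13.
New quantity: Q = 466 − 0.5(1312/13) = 5402/13.
Revenue = 27 × 5402/13 = 145854/13.

Tax revenue = 145854/13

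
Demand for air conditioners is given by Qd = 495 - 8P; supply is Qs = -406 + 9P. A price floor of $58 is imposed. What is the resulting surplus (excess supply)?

Equilibrium price would be P* = 53, so the floor at 58 binds.
At P = 58: Qd = 31, Qs = 116.
Surplus = 116 − 31 = 85.

Surplus = 85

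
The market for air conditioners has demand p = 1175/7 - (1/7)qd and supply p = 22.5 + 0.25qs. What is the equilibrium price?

Set the two price expressions equal: 1175/7 - (1/7)q = 22.5 + 0.25q.
2035/14 = (11/28)q, so q* = 370.
p* = 1175/7 − (1/7)(370) = 115.

p* = 115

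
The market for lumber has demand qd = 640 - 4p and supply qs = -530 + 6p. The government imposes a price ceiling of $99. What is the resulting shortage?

Shortage = 180

Equilibrium price would be p* = 117, so the ceiling at 99 binds.
At p = 99: qd = 640 − 4(99) = 244, qs = -530 + 6(99) = 64.
Shortage = 244 − 64 = 180.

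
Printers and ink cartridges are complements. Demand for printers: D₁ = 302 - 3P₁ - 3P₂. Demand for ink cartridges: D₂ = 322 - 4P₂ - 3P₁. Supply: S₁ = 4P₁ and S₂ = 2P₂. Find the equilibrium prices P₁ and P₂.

Market 1: 302 - 3P₁ - 3P₂ = 4P₁ → 7P₁ + 3P₂ = 302.
Market 2: 6P₂ + 3P₁ = 322.
Eliminating P₂: 6×(1) − 3×(2) gives 33P₁ = 846, so P₁ = 282/11.
Back-substitute into (2): P₂ = (322 − 3×282/11) / 6 = 1348/33.

P₁ = 282/11, P₂ = 1348/33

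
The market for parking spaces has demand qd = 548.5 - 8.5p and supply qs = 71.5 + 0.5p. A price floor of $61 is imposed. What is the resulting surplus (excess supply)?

Equilibrium price would be p* = 53, so the floor at 61 binds.
At p = 61: qd = 30, qs = 102.
Surplus = 102 − 30 = 72.

Surplus = 72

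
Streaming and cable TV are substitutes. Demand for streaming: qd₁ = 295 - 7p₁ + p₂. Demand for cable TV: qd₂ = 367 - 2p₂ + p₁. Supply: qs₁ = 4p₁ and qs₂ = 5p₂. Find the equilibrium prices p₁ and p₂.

p₁ = 32, p₂ = 57

Market 1: 295 - 7p₁ + p₂ = 4p₁ → 11p₁ - p₂ = 295.
Market 2: 7p₂ - p₁ = 367.
Eliminating p₂: 7×(1) + 1×(2) gives 76p₁ = 2432, so p₁ = 32.
Back-substitute into (2): p₂ = (367 + 1×32) / 7 = 57.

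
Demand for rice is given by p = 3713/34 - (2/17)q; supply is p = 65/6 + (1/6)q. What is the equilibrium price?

p* = 68.5

Set the two price expressions equal: 3713/34 - (2/17)q = 65/6 + (1/6)q.
5017/51 = (29/102)q, so q* = 346.
p* = 3713/34 − (2/17)(346) = 68.5.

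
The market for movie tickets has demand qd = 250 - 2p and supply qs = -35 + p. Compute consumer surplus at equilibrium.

Equilibrium: 250 - 2p = -35 + p gives p* = 95, q* = 60.
Demand choke price (qd = 0): p = 125.
CS = ½(125 − 95)(60) = 900.

Consumer surplus = 900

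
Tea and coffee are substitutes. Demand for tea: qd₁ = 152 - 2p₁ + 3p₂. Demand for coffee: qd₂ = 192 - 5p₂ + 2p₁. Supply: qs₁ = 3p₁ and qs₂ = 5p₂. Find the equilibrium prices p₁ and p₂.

Market 1: 152 - 2p₁ + 3p₂ = 3p₁ → 5p₁ - 3p₂ = 152.
Market 2: 10p₂ - 2p₁ = 192.
Eliminating p₂: 10×(1) + 3×(2) gives 44p₁ = 2096, so p₁ = 524/11.
Back-substitute into (2): p₂ = (192 + 2×524/11) / 10 = 316/11.

p₁ = 524/11, p₂ = 316/11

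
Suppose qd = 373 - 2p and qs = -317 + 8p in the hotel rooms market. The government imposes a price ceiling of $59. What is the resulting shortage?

Shortage = 100

Equilibrium price would be p* = 69, so the ceiling at 59 binds.
At p = 59: qd = 373 − 2(59) = 255, qs = -317 + 8(59) = 155.
Shortage = 255 − 155 = 100.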